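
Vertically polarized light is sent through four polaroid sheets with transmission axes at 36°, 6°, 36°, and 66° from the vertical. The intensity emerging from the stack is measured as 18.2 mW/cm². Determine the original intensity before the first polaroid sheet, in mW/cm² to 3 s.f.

I₀ ≈ 65.9 mW/cm²

I₁ = I₀ cos²(36° − 0°) = I₀ cos²(36°) = 0.6545 I₀.
I₂ = I₁ cos²(6° − 36°) = 0.6545 I₀ · cos²(30°) = 0.4909 I₀.
I₃ = I₂ cos²(36° − 6°) = 0.4909 I₀ · cos²(30°) = 0.3682 I₀.
I₄ = I₃ cos²(66° − 36°) = 0.3682 I₀ · cos²(30°) = 0.2761 I₀.
So 18.2 mW/cm² = 0.2761 I₀, giving I₀ = 18.2/0.2761 = 65.91 mW/cm².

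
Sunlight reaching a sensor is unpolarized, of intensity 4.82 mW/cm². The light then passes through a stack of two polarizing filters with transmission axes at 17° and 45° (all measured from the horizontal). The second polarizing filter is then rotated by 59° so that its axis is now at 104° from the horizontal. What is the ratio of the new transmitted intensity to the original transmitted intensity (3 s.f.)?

I_new/I_old ≈ 0.00351

Before rotation:
Unpolarized light through the first polarizer → I₁ = ½ I₀, now polarized at 17°.
I₂ = I₁ cos²(45° − 17°) = 0.5 I₀ · cos²(28°) = 0.3898 I₀.
After rotation:
Unpolarized light through the first polarizer → I₁ = ½ I₀, now polarized at 17°.
I₂ = I₁ cos²(104° − 17°) = 0.5 I₀ · cos²(87°) = 0.00137 I₀.
Ratio = 0.00137 / 0.3898 = 0.003513.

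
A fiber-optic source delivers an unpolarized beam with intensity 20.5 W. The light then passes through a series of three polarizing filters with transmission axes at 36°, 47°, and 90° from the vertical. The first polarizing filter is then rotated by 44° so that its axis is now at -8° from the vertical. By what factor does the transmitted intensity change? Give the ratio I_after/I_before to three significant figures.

Before rotation:
Unpolarized light through the first polarizer → I₁ = ½ I₀, now polarized at 36°.
I₂ = I₁ cos²(47° − 36°) = 0.5 I₀ · cos²(11°) = 0.4818 I₀.
I₃ = I₂ cos²(90° − 47°) = 0.4818 I₀ · cos²(43°) = 0.2577 I₀.
After rotation:
Unpolarized light through the first polarizer → I₁ = ½ I₀, now polarized at -8°.
I₂ = I₁ cos²(47° + 8°) = 0.5 I₀ · cos²(55°) = 0.1645 I₀.
I₃ = I₂ cos²(90° − 47°) = 0.1645 I₀ · cos²(43°) = 0.08798 I₀.
Ratio = 0.08798 / 0.2577 = 0.3414.

I_new/I_old ≈ 0.341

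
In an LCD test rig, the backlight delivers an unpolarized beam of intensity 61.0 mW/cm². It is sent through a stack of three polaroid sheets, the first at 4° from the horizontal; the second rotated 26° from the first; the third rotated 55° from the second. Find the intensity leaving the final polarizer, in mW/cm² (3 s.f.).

Unpolarized light through the first polarizer → I₁ = 61.0 mW/cm²/2 = 30.5 mW/cm², polarized at 4°.
I₂ = I₁ · cos²(26°) = 30.5 · 0.8078 = 24.64 mW/cm².
I₃ = I₂ · cos²(55°) = 24.64 · 0.329 = 8.106 mW/cm².

I ≈ 8.11 mW/cm²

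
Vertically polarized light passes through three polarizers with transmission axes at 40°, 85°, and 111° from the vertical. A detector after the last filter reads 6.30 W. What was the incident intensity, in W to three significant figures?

I₁ = I₀ cos²(40° − 0°) = I₀ cos²(40°) = 0.5868 I₀.
I₂ = I₁ cos²(85° − 40°) = 0.5868 I₀ · cos²(45°) = 0.2934 I₀.
I₃ = I₂ cos²(111° − 85°) = 0.2934 I₀ · cos²(26°) = 0.237 I₀.
So 6.30 W = 0.237 I₀, giving I₀ = 6.30/0.237 = 26.58 W.

I₀ ≈ 26.6 W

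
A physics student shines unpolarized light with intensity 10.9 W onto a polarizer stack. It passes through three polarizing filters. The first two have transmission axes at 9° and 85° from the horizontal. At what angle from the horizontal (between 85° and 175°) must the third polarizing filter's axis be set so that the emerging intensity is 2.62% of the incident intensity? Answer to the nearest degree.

Unpolarized light through the first polarizer → I₁ = ½ I₀, now polarized at 9°.
I₂ = I₁ cos²(85° − 9°) = 0.5 I₀ · cos²(76°) = 0.02926 I₀.
Need I₃/I₀ = 0.0262, so cos²(θ − 85°) = 0.0262 / 0.02926 = 0.8953.
θ − 85° = arccos(√0.8953) = 18.9°, giving θ ≈ 85 + 18.9 = 103.9°.

θ ≈ 104°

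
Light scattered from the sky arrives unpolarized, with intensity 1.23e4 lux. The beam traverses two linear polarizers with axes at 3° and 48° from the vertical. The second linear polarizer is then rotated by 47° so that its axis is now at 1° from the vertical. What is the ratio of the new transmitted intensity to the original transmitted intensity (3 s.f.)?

Before rotation:
Unpolarized light through the first polarizer → I₁ = ½ I₀, now polarized at 3°.
I₂ = I₁ cos²(48° − 3°) = 0.5 I₀ · cos²(45°) = 0.25 I₀.
After rotation:
Unpolarized light through the first polarizer → I₁ = ½ I₀, now polarized at 3°.
I₂ = I₁ cos²(1° − 3°) = 0.5 I₀ · cos²(2°) = 0.4994 I₀.
Ratio = 0.4994 / 0.25 = 1.998.

I_new/I_old ≈ 2.00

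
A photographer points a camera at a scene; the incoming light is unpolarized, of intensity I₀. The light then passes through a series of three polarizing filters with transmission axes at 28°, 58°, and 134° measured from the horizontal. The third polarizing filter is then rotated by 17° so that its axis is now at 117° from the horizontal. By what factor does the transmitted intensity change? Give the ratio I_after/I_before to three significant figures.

I_new/I_old ≈ 4.53

Before rotation:
Unpolarized light through the first polarizer → I₁ = ½ I₀, now polarized at 28°.
I₂ = I₁ cos²(58° − 28°) = 0.5 I₀ · cos²(30°) = 0.375 I₀.
I₃ = I₂ cos²(134° − 58°) = 0.375 I₀ · cos²(76°) = 0.02195 I₀.
After rotation:
Unpolarized light through the first polarizer → I₁ = ½ I₀, now polarized at 28°.
I₂ = I₁ cos²(58° − 28°) = 0.5 I₀ · cos²(30°) = 0.375 I₀.
I₃ = I₂ cos²(117° − 58°) = 0.375 I₀ · cos²(59°) = 0.09947 I₀.
Ratio = 0.09947 / 0.02195 = 4.532.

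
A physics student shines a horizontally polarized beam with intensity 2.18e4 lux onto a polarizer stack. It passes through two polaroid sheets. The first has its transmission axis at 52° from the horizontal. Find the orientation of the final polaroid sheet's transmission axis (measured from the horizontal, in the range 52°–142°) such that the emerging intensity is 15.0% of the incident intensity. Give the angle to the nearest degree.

By Malus's law, I₁ = I₀ cos²(52° − 0°) = I₀ cos²(52°) = 0.379 I₀.
Need I₂/I₀ = 0.15, so cos²(θ − 52°) = 0.15 / 0.379 = 0.3957.
θ − 52° = arccos(√0.3957) = 51.0°, giving θ ≈ 52 + 51.0 = 103.0°.

θ ≈ 103°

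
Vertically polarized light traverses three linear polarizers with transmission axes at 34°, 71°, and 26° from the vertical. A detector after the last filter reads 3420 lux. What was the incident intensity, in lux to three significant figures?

I₀ ≈ 1.56e4 lux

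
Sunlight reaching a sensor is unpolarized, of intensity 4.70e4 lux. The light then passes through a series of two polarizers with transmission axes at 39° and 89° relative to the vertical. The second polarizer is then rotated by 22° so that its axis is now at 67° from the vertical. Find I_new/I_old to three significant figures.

Before rotation:
Unpolarized light through the first polarizer → I₁ = ½ I₀, now polarized at 39°.
I₂ = I₁ cos²(89° − 39°) = 0.5 I₀ · cos²(50°) = 0.2066 I₀.
After rotation:
Unpolarized light through the first polarizer → I₁ = ½ I₀, now polarized at 39°.
I₂ = I₁ cos²(67° − 39°) = 0.5 I₀ · cos²(28°) = 0.3898 I₀.
Ratio = 0.3898 / 0.2066 = 1.887.

I_new/I_old ≈ 1.89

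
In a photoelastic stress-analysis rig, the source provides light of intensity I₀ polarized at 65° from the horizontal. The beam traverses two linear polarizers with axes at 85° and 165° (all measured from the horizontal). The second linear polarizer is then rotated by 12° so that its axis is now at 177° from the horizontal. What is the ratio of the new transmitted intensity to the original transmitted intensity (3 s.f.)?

I_new/I_old ≈ 0.0404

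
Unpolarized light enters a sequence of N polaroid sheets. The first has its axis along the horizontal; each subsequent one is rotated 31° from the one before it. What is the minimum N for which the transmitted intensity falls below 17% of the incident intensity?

First polarizer halves the unpolarized light: factor 1/2.
Each further stage multiplies by cos²(31°) = 0.7347.
After N polarizers: T = 0.5·0.7347^(N−1). Require T < 0.17 ⇒ N−1 > ln(0.17/0.5)/ln(0.7347) = 3.50, so N−1 ≥ 4 and N = 5.
Check: N=5 gives T = 0.1457 < 0.17; N=4 gives T = 0.1983.

N = 5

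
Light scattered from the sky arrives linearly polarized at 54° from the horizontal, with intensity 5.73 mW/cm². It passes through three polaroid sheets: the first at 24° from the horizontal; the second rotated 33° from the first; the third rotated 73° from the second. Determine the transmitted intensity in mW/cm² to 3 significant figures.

I ≈ 0.258 mW/cm²

I₁ = 5.73 mW/cm² · cos²(30°) = 4.298 mW/cm².
I₂ = I₁ · cos²(33°) = 4.298 · 0.7034 = 3.023 mW/cm².
I₃ = I₂ · cos²(73°) = 3.023 · 0.08548 = 0.2584 mW/cm².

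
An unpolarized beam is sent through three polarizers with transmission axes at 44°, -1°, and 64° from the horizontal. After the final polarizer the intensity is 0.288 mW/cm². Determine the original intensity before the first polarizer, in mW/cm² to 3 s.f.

Unpolarized light through the first polarizer → I₁ = ½ I₀, now polarized at 44°.
I₂ = I₁ cos²(-1° − 44°) = 0.5 I₀ · cos²(45°) = 0.25 I₀.
I₃ = I₂ cos²(64° + 1°) = 0.25 I₀ · cos²(65°) = 0.04465 I₀.
So 0.288 mW/cm² = 0.04465 I₀, giving I₀ = 0.288/0.04465 = 6.45 mW/cm².

I₀ ≈ 6.45 mW/cm²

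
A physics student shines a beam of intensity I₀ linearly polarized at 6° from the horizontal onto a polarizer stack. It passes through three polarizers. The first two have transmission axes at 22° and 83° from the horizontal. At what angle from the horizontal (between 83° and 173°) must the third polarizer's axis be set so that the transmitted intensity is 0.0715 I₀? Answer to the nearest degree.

θ ≈ 138°

By Malus's law, I₁ = I₀ cos²(22° − 6°) = I₀ cos²(16°) = 0.924 I₀.
I₂ = I₁ cos²(83° − 22°) = 0.924 I₀ · cos²(61°) = 0.2172 I₀.
Need I₃/I₀ = 0.0715, so cos²(θ − 83°) = 0.0715 / 0.2172 = 0.3292.
θ − 83° = arccos(√0.3292) = 55.0°, giving θ ≈ 83 + 55.0 = 138.0°.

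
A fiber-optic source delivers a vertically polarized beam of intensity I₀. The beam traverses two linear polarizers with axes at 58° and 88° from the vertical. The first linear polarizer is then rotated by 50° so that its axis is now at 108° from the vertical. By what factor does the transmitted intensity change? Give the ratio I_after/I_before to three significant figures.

Before rotation:
I₁ = I₀ cos²(58° − 0°) = I₀ cos²(58°) = 0.2808 I₀.
I₂ = I₁ cos²(88° − 58°) = 0.2808 I₀ · cos²(30°) = 0.2106 I₀.
After rotation:
I₁ = I₀ cos²(108° − 0°) = I₀ cos²(72°) = 0.09549 I₀.
I₂ = I₁ cos²(88° − 108°) = 0.09549 I₀ · cos²(20°) = 0.08432 I₀.
Ratio = 0.08432 / 0.2106 = 0.4004.

I_new/I_old ≈ 0.400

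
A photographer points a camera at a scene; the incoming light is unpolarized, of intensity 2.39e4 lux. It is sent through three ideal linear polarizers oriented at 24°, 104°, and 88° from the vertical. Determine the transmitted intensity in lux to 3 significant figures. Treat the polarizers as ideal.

I ≈ 333 lux

Unpolarized light through the first polarizer → I₁ = 2.39e4 lux/2 = 1.195e+04 lux, polarized at 24°.
I₂ = I₁ · cos²(80°) = 1.195e+04 · 0.03015 = 360.3 lux.
I₃ = I₂ · cos²(16°) = 360.3 · 0.924 = 333 lux.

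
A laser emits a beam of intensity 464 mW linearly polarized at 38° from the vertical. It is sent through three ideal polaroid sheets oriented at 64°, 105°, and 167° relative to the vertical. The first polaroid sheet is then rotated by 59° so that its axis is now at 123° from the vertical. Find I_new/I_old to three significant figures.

Before rotation:
I₁ = I₀ cos²(64° − 38°) = I₀ cos²(26°) = 0.8078 I₀.
I₂ = I₁ cos²(105° − 64°) = 0.8078 I₀ · cos²(41°) = 0.4601 I₀.
I₃ = I₂ cos²(167° − 105°) = 0.4601 I₀ · cos²(62°) = 0.1014 I₀.
After rotation:
I₁ = I₀ cos²(123° − 38°) = I₀ cos²(85°) = 0.007596 I₀.
I₂ = I₁ cos²(105° − 123°) = 0.007596 I₀ · cos²(18°) = 0.006871 I₀.
I₃ = I₂ cos²(167° − 105°) = 0.006871 I₀ · cos²(62°) = 0.001514 I₀.
Ratio = 0.001514 / 0.1014 = 0.01493.

I_new/I_old ≈ 0.0149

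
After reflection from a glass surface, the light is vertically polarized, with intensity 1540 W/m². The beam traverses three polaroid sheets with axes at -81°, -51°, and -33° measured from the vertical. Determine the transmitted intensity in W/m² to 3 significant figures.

I₁ = 1540 W/m² · cos²(81°) = 37.69 W/m².
I₂ = I₁ · cos²(30°) = 37.69 · 0.75 = 28.26 W/m².
I₃ = I₂ · cos²(18°) = 28.26 · 0.9045 = 25.57 W/m².

I ≈ 25.6 W/m²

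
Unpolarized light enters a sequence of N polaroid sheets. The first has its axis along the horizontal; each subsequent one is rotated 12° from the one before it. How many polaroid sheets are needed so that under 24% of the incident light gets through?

First polarizer halves the unpolarized light: factor 1/2.
Each further stage multiplies by cos²(12°) = 0.9568.
After N polarizers: T = 0.5·0.9568^(N−1). Require T < 0.24 ⇒ N−1 > ln(0.24/0.5)/ln(0.9568) = 16.61, so N−1 ≥ 17 and N = 18.
Check: N=18 gives T = 0.2359 < 0.24; N=17 gives T = 0.2466.

N = 18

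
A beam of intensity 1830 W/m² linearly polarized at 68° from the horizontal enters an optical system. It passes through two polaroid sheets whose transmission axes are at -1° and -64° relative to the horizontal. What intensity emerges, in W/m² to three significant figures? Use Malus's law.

By Malus's law, I₁ = 1830 W/m² · cos²(69°) = 235 W/m².
I₂ = I₁ · cos²(63°) = 235 · 0.2061 = 48.44 W/m².

I ≈ 48.4 W/m²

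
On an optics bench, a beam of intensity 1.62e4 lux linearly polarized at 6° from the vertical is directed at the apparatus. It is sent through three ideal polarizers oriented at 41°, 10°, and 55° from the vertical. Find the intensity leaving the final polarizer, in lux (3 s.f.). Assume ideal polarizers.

I ≈ 3990 lux

By Malus's law, I₁ = 1.62e4 lux · cos²(35°) = 1.087e+04 lux.
I₂ = I₁ · cos²(31°) = 1.087e+04 · 0.7347 = 7987 lux.
I₃ = I₂ · cos²(45°) = 7987 · 0.5 = 3993 lux.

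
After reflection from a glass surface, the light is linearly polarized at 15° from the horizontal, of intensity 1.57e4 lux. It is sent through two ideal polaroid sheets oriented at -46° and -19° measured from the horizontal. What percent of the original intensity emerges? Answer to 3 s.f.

By Malus's law, I₁ = 1.57e4 lux · cos²(61°) = 3690 lux.
I₂ = I₁ · cos²(27°) = 3690 · 0.7939 = 2930 lux.
That is 18.66% of the incident intensity.

≈ 18.7%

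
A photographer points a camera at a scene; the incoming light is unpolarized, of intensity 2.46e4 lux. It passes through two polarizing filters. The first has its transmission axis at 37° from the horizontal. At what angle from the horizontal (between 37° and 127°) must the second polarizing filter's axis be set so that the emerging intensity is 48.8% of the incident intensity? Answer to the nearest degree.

θ ≈ 46°

Unpolarized light through the first polarizer → I₁ = ½ I₀, now polarized at 37°.
Need I₂/I₀ = 0.488, so cos²(θ − 37°) = 0.488 / 0.5 = 0.976.
θ − 37° = arccos(√0.976) = 8.9°, giving θ ≈ 37 + 8.9 = 45.9°.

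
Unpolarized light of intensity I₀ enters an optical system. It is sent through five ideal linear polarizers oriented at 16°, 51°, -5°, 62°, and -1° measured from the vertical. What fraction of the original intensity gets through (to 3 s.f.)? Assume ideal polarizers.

≈ 0.00330 I₀

Unpolarized light through the first polarizer → I₁ = ½ I₀, now polarized at 16°.
I₂ = I₁ cos²(51° − 16°) = 0.5 I₀ · cos²(35°) = 0.3355 I₀.
I₃ = I₂ cos²(-5° − 51°) = 0.3355 I₀ · cos²(56°) = 0.1049 I₀.
I₄ = I₃ cos²(62° + 5°) = 0.1049 I₀ · cos²(67°) = 0.01602 I₀.
I₅ = I₄ cos²(-1° − 62°) = 0.01602 I₀ · cos²(63°) = 0.003301 I₀.
Transmitted fraction = 0.003301.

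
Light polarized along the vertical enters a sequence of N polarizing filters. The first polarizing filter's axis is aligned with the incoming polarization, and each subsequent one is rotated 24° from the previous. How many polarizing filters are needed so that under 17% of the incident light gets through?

First polarizer is aligned with the polarization: full transmission.
Each further stage multiplies by cos²(24°) = 0.8346.
After N polarizers: T = 0.8346^(N−1). Require T < 0.17 ⇒ N−1 > ln(0.17)/ln(0.8346) = 9.80, so N−1 ≥ 10 and N = 11.
Check: N=11 gives T = 0.1639 < 0.17; N=10 gives T = 0.1964.

N = 11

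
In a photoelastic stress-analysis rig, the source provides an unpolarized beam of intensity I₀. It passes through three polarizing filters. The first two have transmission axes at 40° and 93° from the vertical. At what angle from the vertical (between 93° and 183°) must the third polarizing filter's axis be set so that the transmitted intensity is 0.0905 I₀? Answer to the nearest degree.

θ ≈ 138°

Unpolarized light through the first polarizer → I₁ = ½ I₀, now polarized at 40°.
I₂ = I₁ cos²(93° − 40°) = 0.5 I₀ · cos²(53°) = 0.1811 I₀.
Need I₃/I₀ = 0.0905, so cos²(θ − 93°) = 0.0905 / 0.1811 = 0.4997.
θ − 93° = arccos(√0.4997) = 45.0°, giving θ ≈ 93 + 45.0 = 138.0°.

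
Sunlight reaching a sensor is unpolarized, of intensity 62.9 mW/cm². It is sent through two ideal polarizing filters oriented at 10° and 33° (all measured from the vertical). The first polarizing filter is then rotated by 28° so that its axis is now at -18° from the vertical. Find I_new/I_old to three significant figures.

Before rotation:
Unpolarized light through the first polarizer → I₁ = ½ I₀, now polarized at 10°.
I₂ = I₁ cos²(33° − 10°) = 0.5 I₀ · cos²(23°) = 0.4237 I₀.
After rotation:
Unpolarized light through the first polarizer → I₁ = ½ I₀, now polarized at -18°.
I₂ = I₁ cos²(33° + 18°) = 0.5 I₀ · cos²(51°) = 0.198 I₀.
Ratio = 0.198 / 0.4237 = 0.4674.

I_new/I_old ≈ 0.467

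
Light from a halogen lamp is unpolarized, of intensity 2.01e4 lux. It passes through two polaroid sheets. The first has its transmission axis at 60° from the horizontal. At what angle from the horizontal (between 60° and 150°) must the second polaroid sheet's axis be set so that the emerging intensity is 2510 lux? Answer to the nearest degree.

θ ≈ 120°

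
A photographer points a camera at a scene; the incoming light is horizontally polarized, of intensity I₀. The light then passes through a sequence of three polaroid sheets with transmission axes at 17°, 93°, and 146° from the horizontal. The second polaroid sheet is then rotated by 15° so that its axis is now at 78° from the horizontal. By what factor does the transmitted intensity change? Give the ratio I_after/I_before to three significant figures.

Before rotation:
By Malus's law, I₁ = I₀ cos²(17° − 0°) = I₀ cos²(17°) = 0.9145 I₀.
I₂ = I₁ cos²(93° − 17°) = 0.9145 I₀ · cos²(76°) = 0.05352 I₀.
I₃ = I₂ cos²(146° − 93°) = 0.05352 I₀ · cos²(53°) = 0.01939 I₀.
After rotation:
I₁ = I₀ cos²(17° − 0°) = I₀ cos²(17°) = 0.9145 I₀.
I₂ = I₁ cos²(78° − 17°) = 0.9145 I₀ · cos²(61°) = 0.2149 I₀.
I₃ = I₂ cos²(146° − 78°) = 0.2149 I₀ · cos²(68°) = 0.03016 I₀.
Ratio = 0.03016 / 0.01939 = 1.556.

I_new/I_old ≈ 1.56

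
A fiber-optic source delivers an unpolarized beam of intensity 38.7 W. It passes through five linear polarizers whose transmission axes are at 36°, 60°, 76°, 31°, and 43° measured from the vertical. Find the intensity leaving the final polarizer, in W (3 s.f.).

Unpolarized light through the first polarizer → I₁ = 38.7 W/2 = 19.35 W, polarized at 36°.
I₂ = I₁ · cos²(24°) = 19.35 · 0.8346 = 16.15 W.
I₃ = I₂ · cos²(16°) = 16.15 · 0.924 = 14.92 W.
I₄ = I₃ · cos²(45°) = 14.92 · 0.5 = 7.461 W.
I₅ = I₄ · cos²(12°) = 7.461 · 0.9568 = 7.138 W.

I ≈ 7.14 W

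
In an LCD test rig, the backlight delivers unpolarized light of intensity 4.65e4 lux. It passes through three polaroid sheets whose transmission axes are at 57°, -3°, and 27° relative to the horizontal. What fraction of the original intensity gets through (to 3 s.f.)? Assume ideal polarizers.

I/I₀ ≈ 0.0938

Unpolarized light through the first polarizer → I₁ = 4.65e4 lux/2 = 2.325e+04 lux, polarized at 57°.
I₂ = I₁ · cos²(60°) = 2.325e+04 · 0.25 = 5813 lux.
I₃ = I₂ · cos²(30°) = 5813 · 0.75 = 4359 lux.
Transmitted fraction = 0.09375.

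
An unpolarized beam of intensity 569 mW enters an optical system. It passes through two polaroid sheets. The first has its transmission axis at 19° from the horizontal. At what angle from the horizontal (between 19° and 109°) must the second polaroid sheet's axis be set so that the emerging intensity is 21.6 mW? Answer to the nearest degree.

θ ≈ 93°

Unpolarized light through the first polarizer → I₁ = ½ I₀, now polarized at 19°.
Target fraction: 21.6 / 569 mW = 0.03796 of I₀.
Need I₂/I₀ = 0.03796, so cos²(θ − 19°) = 0.03796 / 0.5 = 0.07592.
θ − 19° = arccos(√0.07592) = 74.0°, giving θ ≈ 19 + 74.0 = 93.0°.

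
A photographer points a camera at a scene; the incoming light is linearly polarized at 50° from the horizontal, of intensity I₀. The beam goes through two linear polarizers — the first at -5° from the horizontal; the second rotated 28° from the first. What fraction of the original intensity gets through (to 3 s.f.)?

≈ 0.256 I₀

By Malus's law, I₁ = I₀ cos²(-5° − 50°) = I₀ cos²(55°) = 0.329 I₀.
I₂ = I₁ cos²(28°) = 0.329 · 0.7796 I₀ = 0.2565 I₀.
Transmitted fraction = 0.2565.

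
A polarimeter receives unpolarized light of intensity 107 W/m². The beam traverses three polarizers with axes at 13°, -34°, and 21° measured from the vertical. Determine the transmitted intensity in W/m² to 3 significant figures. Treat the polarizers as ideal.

Unpolarized light through the first polarizer → I₁ = 107 W/m²/2 = 53.5 W/m², polarized at 13°.
I₂ = I₁ · cos²(47°) = 53.5 · 0.4651 = 24.88 W/m².
I₃ = I₂ · cos²(55°) = 24.88 · 0.329 = 8.187 W/m².

I ≈ 8.19 W/m²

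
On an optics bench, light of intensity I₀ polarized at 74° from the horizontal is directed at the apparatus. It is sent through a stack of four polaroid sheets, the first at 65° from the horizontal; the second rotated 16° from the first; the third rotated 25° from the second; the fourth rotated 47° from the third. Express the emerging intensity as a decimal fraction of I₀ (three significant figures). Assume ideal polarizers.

By Malus's law, I₁ = I₀ cos²(65° − 74°) = I₀ cos²(9°) = 0.9755 I₀.
I₂ = I₁ cos²(16°) = 0.9755 · 0.924 I₀ = 0.9014 I₀.
I₃ = I₂ cos²(25°) = 0.9014 · 0.8214 I₀ = 0.7404 I₀.
I₄ = I₃ cos²(47°) = 0.7404 · 0.4651 I₀ = 0.3444 I₀.
Transmitted fraction = 0.3444.

≈ 0.344 I₀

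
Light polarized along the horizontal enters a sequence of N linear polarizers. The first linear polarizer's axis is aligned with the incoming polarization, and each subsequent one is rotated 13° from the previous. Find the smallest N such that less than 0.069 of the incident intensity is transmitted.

First polarizer is aligned with the polarization: full transmission.
Each further stage multiplies by cos²(13°) = 0.9494.
After N polarizers: T = 0.9494^(N−1). Require T < 0.069 ⇒ N−1 > ln(0.069)/ln(0.9494) = 51.49, so N−1 ≥ 52 and N = 53.
Check: N=53 gives T = 0.06719 < 0.069; N=52 gives T = 0.07077.

N = 53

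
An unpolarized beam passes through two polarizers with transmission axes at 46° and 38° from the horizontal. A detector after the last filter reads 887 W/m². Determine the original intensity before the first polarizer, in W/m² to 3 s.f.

Unpolarized light through the first polarizer → I₁ = ½ I₀, now polarized at 46°.
I₂ = I₁ cos²(38° − 46°) = 0.5 I₀ · cos²(8°) = 0.4903 I₀.
So 887 W/m² = 0.4903 I₀, giving I₀ = 887/0.4903 = 1809 W/m².

I₀ ≈ 1810 W/m²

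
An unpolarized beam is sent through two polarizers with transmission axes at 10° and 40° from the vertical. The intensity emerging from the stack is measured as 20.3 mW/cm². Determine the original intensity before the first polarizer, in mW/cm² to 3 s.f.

I₀ ≈ 54.1 mW/cm²

Unpolarized light through the first polarizer → I₁ = ½ I₀, now polarized at 10°.
I₂ = I₁ cos²(40° − 10°) = 0.5 I₀ · cos²(30°) = 0.375 I₀.
So 20.3 mW/cm² = 0.375 I₀, giving I₀ = 20.3/0.375 = 54.13 mW/cm².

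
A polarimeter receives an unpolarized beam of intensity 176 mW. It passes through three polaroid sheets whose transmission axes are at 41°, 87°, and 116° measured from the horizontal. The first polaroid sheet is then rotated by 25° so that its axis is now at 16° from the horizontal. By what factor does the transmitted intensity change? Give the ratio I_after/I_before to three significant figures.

I_new/I_old ≈ 0.220

Before rotation:
Unpolarized light through the first polarizer → I₁ = ½ I₀, now polarized at 41°.
I₂ = I₁ cos²(87° − 41°) = 0.5 I₀ · cos²(46°) = 0.2413 I₀.
I₃ = I₂ cos²(116° − 87°) = 0.2413 I₀ · cos²(29°) = 0.1846 I₀.
After rotation:
Unpolarized light through the first polarizer → I₁ = ½ I₀, now polarized at 16°.
I₂ = I₁ cos²(87° − 16°) = 0.5 I₀ · cos²(71°) = 0.053 I₀.
I₃ = I₂ cos²(116° − 87°) = 0.053 I₀ · cos²(29°) = 0.04054 I₀.
Ratio = 0.04054 / 0.1846 = 0.2197.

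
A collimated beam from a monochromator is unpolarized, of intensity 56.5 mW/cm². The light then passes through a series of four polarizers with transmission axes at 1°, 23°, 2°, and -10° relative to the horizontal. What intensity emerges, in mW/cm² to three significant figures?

Unpolarized light through the first polarizer → I₁ = 56.5 mW/cm²/2 = 28.25 mW/cm², polarized at 1°.
I₂ = I₁ · cos²(22°) = 28.25 · 0.8597 = 24.29 mW/cm².
I₃ = I₂ · cos²(21°) = 24.29 · 0.8716 = 21.17 mW/cm².
I₄ = I₃ · cos²(12°) = 21.17 · 0.9568 = 20.25 mW/cm².

I ≈ 20.3 mW/cm²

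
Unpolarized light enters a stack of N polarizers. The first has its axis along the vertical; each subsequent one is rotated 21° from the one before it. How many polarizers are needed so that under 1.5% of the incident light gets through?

First polarizer halves the unpolarized light: factor 1/2.
Each further stage multiplies by cos²(21°) = 0.8716.
After N polarizers: T = 0.5·0.8716^(N−1). Require T < 0.015 ⇒ N−1 > ln(0.015/0.5)/ln(0.8716) = 25.51, so N−1 ≥ 26 and N = 27.
Check: N=27 gives T = 0.01402 < 0.015; N=26 gives T = 0.01609.

N = 27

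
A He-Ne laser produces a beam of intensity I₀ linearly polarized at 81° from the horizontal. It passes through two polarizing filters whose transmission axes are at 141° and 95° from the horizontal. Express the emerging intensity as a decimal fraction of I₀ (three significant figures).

≈ 0.121 I₀

I₁ = I₀ cos²(141° − 81°) = I₀ cos²(60°) = 0.25 I₀.
I₂ = I₁ cos²(95° − 141°) = 0.25 I₀ · cos²(46°) = 0.1206 I₀.
Transmitted fraction = 0.1206.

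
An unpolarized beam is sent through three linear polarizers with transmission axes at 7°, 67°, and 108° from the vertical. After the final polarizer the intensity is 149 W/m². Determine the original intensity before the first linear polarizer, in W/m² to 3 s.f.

Unpolarized light through the first polarizer → I₁ = ½ I₀, now polarized at 7°.
I₂ = I₁ cos²(67° − 7°) = 0.5 I₀ · cos²(60°) = 0.125 I₀.
I₃ = I₂ cos²(108° − 67°) = 0.125 I₀ · cos²(41°) = 0.0712 I₀.
So 149 W/m² = 0.0712 I₀, giving I₀ = 149/0.0712 = 2093 W/m².

I₀ ≈ 2090 W/m²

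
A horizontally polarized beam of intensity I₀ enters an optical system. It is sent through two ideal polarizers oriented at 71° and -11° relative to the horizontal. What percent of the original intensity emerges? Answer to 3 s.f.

By Malus's law, I₁ = I₀ cos²(71° − 0°) = I₀ cos²(71°) = 0.106 I₀.
I₂ = I₁ cos²(-11° − 71°) = 0.106 I₀ · cos²(82°) = 0.002053 I₀.
That is 0.2053% of the incident intensity.

≈ 0.205%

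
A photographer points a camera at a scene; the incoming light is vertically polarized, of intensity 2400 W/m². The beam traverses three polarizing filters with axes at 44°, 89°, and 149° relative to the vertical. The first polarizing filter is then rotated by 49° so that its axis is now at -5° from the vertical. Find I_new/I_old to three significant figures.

I_new/I_old ≈ 0.0187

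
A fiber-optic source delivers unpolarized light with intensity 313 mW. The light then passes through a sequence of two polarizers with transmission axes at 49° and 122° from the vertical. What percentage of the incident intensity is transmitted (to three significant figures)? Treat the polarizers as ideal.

≈ 4.27%

Unpolarized light through the first polarizer → I₁ = 313 mW/2 = 156.5 mW, polarized at 49°.
I₂ = I₁ · cos²(73°) = 156.5 · 0.08548 = 13.38 mW.
That is 4.274% of the incident intensity.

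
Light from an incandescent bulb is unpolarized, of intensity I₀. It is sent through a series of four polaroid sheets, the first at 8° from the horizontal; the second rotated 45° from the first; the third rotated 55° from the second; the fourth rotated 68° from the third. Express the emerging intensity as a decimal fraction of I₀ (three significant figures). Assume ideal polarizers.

≈ 0.0115 I₀

Unpolarized light through the first polarizer → I₁ = ½ I₀, now polarized at 8°.
I₂ = I₁ cos²(45°) = 0.5 · 0.5 I₀ = 0.25 I₀.
I₃ = I₂ cos²(55°) = 0.25 · 0.329 I₀ = 0.08225 I₀.
I₄ = I₃ cos²(68°) = 0.08225 · 0.1403 I₀ = 0.01154 I₀.
Transmitted fraction = 0.01154.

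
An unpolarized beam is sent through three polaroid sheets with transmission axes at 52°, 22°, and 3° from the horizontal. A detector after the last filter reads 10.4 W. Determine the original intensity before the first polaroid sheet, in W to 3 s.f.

I₀ ≈ 31.0 W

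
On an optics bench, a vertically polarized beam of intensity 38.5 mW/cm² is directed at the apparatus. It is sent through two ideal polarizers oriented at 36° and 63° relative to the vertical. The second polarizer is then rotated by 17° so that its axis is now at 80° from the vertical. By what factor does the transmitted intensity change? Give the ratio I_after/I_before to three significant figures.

I_new/I_old ≈ 0.652

Before rotation:
I₁ = I₀ cos²(36° − 0°) = I₀ cos²(36°) = 0.6545 I₀.
I₂ = I₁ cos²(63° − 36°) = 0.6545 I₀ · cos²(27°) = 0.5196 I₀.
After rotation:
I₁ = I₀ cos²(36° − 0°) = I₀ cos²(36°) = 0.6545 I₀.
I₂ = I₁ cos²(80° − 36°) = 0.6545 I₀ · cos²(44°) = 0.3387 I₀.
Ratio = 0.3387 / 0.5196 = 0.6518.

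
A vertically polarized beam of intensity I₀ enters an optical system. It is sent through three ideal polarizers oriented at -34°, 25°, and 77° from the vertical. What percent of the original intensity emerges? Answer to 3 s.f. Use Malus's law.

≈ 6.91%

By Malus's law, I₁ = I₀ cos²(-34° − 0°) = I₀ cos²(34°) = 0.6873 I₀.
I₂ = I₁ cos²(25° + 34°) = 0.6873 I₀ · cos²(59°) = 0.1823 I₀.
I₃ = I₂ cos²(77° − 25°) = 0.1823 I₀ · cos²(52°) = 0.06911 I₀.
That is 6.911% of the incident intensity.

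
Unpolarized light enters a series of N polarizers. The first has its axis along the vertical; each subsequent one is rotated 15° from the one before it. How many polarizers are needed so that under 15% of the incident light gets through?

First polarizer halves the unpolarized light: factor 1/2.
Each further stage multiplies by cos²(15°) = 0.933.
After N polarizers: T = 0.5·0.933^(N−1). Require T < 0.15 ⇒ N−1 > ln(0.15/0.5)/ln(0.933) = 17.36, so N−1 ≥ 18 and N = 19.
Check: N=19 gives T = 0.1435 < 0.15; N=18 gives T = 0.1538.

N = 19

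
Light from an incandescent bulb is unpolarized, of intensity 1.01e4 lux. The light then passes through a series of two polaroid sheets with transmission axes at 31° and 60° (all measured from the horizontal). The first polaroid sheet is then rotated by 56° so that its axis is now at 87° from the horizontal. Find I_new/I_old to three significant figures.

Before rotation:
Unpolarized light through the first polarizer → I₁ = ½ I₀, now polarized at 31°.
I₂ = I₁ cos²(60° − 31°) = 0.5 I₀ · cos²(29°) = 0.3825 I₀.
After rotation:
Unpolarized light through the first polarizer → I₁ = ½ I₀, now polarized at 87°.
I₂ = I₁ cos²(60° − 87°) = 0.5 I₀ · cos²(27°) = 0.3969 I₀.
Ratio = 0.3969 / 0.3825 = 1.038.

I_new/I_old ≈ 1.04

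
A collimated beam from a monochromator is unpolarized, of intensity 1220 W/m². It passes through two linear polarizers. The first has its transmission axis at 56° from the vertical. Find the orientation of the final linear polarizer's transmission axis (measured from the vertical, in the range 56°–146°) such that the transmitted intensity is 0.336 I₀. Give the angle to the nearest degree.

θ ≈ 91°

Unpolarized light through the first polarizer → I₁ = ½ I₀, now polarized at 56°.
Need I₂/I₀ = 0.336, so cos²(θ − 56°) = 0.336 / 0.5 = 0.672.
θ − 56° = arccos(√0.672) = 34.9°, giving θ ≈ 56 + 34.9 = 90.9°.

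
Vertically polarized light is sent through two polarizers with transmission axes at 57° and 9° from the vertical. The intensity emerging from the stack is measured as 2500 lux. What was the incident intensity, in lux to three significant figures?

I₀ ≈ 1.88e4 lux

I₁ = I₀ cos²(57° − 0°) = I₀ cos²(57°) = 0.2966 I₀.
I₂ = I₁ cos²(9° − 57°) = 0.2966 I₀ · cos²(48°) = 0.1328 I₀.
So 2500 lux = 0.1328 I₀, giving I₀ = 2500/0.1328 = 1.882e+04 lux.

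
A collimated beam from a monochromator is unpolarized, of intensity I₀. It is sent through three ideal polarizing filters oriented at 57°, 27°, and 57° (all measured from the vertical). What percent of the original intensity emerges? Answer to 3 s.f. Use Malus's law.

≈ 28.1%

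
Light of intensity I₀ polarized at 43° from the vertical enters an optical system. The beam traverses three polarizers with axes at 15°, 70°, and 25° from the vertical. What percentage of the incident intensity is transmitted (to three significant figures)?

≈ 12.8%

I₁ = I₀ cos²(15° − 43°) = I₀ cos²(28°) = 0.7796 I₀.
I₂ = I₁ cos²(70° − 15°) = 0.7796 I₀ · cos²(55°) = 0.2565 I₀.
I₃ = I₂ cos²(25° − 70°) = 0.2565 I₀ · cos²(45°) = 0.1282 I₀.
That is 12.82% of the incident intensity.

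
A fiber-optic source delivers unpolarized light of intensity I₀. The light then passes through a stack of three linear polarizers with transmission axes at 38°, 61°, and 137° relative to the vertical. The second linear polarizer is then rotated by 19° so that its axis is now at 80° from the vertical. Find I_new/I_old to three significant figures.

I_new/I_old ≈ 3.30

Before rotation:
Unpolarized light through the first polarizer → I₁ = ½ I₀, now polarized at 38°.
I₂ = I₁ cos²(61° − 38°) = 0.5 I₀ · cos²(23°) = 0.4237 I₀.
I₃ = I₂ cos²(137° − 61°) = 0.4237 I₀ · cos²(76°) = 0.0248 I₀.
After rotation:
Unpolarized light through the first polarizer → I₁ = ½ I₀, now polarized at 38°.
I₂ = I₁ cos²(80° − 38°) = 0.5 I₀ · cos²(42°) = 0.2761 I₀.
I₃ = I₂ cos²(137° − 80°) = 0.2761 I₀ · cos²(57°) = 0.08191 I₀.
Ratio = 0.08191 / 0.0248 = 3.303.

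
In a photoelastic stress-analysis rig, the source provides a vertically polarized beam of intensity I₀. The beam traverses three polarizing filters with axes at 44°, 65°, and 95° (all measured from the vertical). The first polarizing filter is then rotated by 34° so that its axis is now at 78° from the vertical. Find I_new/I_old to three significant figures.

I_new/I_old ≈ 0.0910

Before rotation:
I₁ = I₀ cos²(44° − 0°) = I₀ cos²(44°) = 0.5174 I₀.
I₂ = I₁ cos²(65° − 44°) = 0.5174 I₀ · cos²(21°) = 0.451 I₀.
I₃ = I₂ cos²(95° − 65°) = 0.451 I₀ · cos²(30°) = 0.3382 I₀.
After rotation:
I₁ = I₀ cos²(78° − 0°) = I₀ cos²(78°) = 0.04323 I₀.
I₂ = I₁ cos²(65° − 78°) = 0.04323 I₀ · cos²(13°) = 0.04104 I₀.
I₃ = I₂ cos²(95° − 65°) = 0.04104 I₀ · cos²(30°) = 0.03078 I₀.
Ratio = 0.03078 / 0.3382 = 0.091.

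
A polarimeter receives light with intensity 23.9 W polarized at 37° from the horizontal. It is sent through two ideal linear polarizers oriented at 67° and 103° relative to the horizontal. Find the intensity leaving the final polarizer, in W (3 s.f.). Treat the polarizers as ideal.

By Malus's law, I₁ = 23.9 W · cos²(30°) = 17.93 W.
I₂ = I₁ · cos²(36°) = 17.93 · 0.6545 = 11.73 W.

I ≈ 11.7 W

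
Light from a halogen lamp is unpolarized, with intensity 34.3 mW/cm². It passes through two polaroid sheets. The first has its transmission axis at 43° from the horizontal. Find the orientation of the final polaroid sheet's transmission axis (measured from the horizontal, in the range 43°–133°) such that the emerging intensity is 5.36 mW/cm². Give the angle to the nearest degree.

Unpolarized light through the first polarizer → I₁ = ½ I₀, now polarized at 43°.
Target fraction: 5.36 / 34.3 mW/cm² = 0.1563 of I₀.
Need I₂/I₀ = 0.1563, so cos²(θ − 43°) = 0.1563 / 0.5 = 0.3125.
θ − 43° = arccos(√0.3125) = 56.0°, giving θ ≈ 43 + 56.0 = 99.0°.

θ ≈ 99°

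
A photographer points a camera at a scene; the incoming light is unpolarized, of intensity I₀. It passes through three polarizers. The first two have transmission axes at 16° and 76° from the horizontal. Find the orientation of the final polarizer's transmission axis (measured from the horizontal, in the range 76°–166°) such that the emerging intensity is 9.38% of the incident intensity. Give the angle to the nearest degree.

θ ≈ 106°

Unpolarized light through the first polarizer → I₁ = ½ I₀, now polarized at 16°.
I₂ = I₁ cos²(76° − 16°) = 0.5 I₀ · cos²(60°) = 0.125 I₀.
Need I₃/I₀ = 0.0938, so cos²(θ − 76°) = 0.0938 / 0.125 = 0.7504.
θ − 76° = arccos(√0.7504) = 30.0°, giving θ ≈ 76 + 30.0 = 106.0°.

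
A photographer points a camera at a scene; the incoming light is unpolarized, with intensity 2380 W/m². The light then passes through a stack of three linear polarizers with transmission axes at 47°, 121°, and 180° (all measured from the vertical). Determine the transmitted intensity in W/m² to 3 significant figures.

I ≈ 24.0 W/m²

Unpolarized light through the first polarizer → I₁ = 2380 W/m²/2 = 1190 W/m², polarized at 47°.
I₂ = I₁ · cos²(74°) = 1190 · 0.07598 = 90.41 W/m².
I₃ = I₂ · cos²(59°) = 90.41 · 0.2653 = 23.98 W/m².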